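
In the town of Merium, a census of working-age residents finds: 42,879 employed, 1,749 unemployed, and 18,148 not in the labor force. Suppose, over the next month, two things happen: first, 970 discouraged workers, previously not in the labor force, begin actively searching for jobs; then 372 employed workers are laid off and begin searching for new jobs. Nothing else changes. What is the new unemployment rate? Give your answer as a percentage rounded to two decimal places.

New unemployment rate ≈ 6.78%.

Initially, labor force = 42,879 + 1,749 = 44,628, so u = 1,749/44,628 = 3.92%.
After the first change, unemployed and labor force both rise by 970 → E = 42,879, U = 2,719, labor force = 45,598.
After the second change, employed falls and unemployed rises by 372; labor force unchanged → E = 42,507, U = 3,091, labor force = 45,598.
New unemployment rate = 3,091 / 45,598 = 6.78%.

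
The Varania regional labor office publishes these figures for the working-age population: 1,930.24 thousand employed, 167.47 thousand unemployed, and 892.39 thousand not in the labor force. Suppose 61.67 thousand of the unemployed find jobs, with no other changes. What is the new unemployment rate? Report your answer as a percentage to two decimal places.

New unemployment rate ≈ 5.04%.

Initially, labor force = 1,930.24 + 167.47 = 2,097.71 thousand, so u = 167.47/2,097.71 = 7.98%.
After the change, unemployed falls and employed rises by 61.67; labor force unchanged → E = 1,991.91, U = 105.80, labor force = 2,097.71 thousand.
New unemployment rate = 105.80 / 2,097.71 = 5.04%.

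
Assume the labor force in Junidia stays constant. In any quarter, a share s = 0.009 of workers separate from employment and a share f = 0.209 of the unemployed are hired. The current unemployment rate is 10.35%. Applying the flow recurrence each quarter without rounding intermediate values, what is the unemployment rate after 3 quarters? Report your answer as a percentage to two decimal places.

With a fixed labor force, u_{t+1} = u_t + s·(1−u_t) − f·u_t = u_t·(1−s−f) + s.
Here 1−s−f = 0.782 and s = 0.009.
u_1 = 0.103500 × 0.782 + 0.009 = 0.089937.
u_2 = 0.089937 × 0.782 + 0.009 = 0.079331.
u_3 = 0.079331 × 0.782 + 0.009 = 0.071037.

Unemployment rate after three quarters ≈ 7.10%.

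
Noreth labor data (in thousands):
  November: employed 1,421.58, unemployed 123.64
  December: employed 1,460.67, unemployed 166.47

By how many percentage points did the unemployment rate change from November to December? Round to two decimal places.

November: labor force = 1,421.58 + 123.64 = 1,545.22; u = 123.64/1,545.22 = 8.00%.
December: labor force = 1,460.67 + 166.47 = 1,627.14; u = 166.47/1,627.14 = 10.23%.
Change = 10.23% − 8.00% = +2.23 pp.

The unemployment rate changed by +2.23 percentage points.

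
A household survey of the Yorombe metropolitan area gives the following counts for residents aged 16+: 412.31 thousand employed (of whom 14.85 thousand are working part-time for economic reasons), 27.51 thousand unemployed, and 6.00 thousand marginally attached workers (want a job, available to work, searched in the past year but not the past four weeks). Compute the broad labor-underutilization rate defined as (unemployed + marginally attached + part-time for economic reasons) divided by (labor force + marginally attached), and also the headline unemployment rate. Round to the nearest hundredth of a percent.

Broad underutilization rate ≈ 10.85%; headline unemployment rate ≈ 6.25%.

Labor force = 412.31 + 27.51 = 439.82 thousand.
Numerator = 27.51 + 6.00 + 14.85 = 48.36 thousand.
Denominator = 439.82 + 6.00 = 445.82 thousand.
Broad rate = 48.36 / 445.82 = 10.85%.
Headline unemployment rate = 27.51 / 439.82 = 6.25%.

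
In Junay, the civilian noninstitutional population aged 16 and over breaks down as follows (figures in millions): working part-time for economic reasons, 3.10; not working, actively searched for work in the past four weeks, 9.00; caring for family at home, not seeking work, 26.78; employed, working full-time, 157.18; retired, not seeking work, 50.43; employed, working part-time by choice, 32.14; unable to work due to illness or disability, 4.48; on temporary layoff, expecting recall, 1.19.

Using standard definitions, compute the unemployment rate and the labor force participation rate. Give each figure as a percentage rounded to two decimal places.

Employed = 3.10 + 157.18 + 32.14 = 192.42 million (anyone who worked, including part-time for economic reasons, counts as employed).
Unemployed = 9.00 + 1.19 = 10.19 million (jobless and actively searching, or on temporary layoff).
Labor force = 192.42 + 10.19 = 202.61 million.
Not in labor force = 26.78 + 50.43 + 4.48 = 81.69 million (those not working and not actively searching are outside the labor force).
Civilian working-age population = 202.61 + 81.69 = 284.30 million.
Unemployment rate = 10.19 / 202.61 = 5.03%.
Labor force participation rate = 202.61 / 284.30 = 71.27%.

Unemployment rate ≈ 5.03%; labor force participation rate ≈ 71.27%.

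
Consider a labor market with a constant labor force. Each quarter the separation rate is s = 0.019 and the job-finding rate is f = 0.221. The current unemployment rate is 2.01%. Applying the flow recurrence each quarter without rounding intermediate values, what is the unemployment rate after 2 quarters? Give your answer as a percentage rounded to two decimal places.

Unemployment rate after two quarters ≈ 4.50%.

With a fixed labor force, u_{t+1} = u_t + s·(1−u_t) − f·u_t = u_t·(1−s−f) + s.
Here 1−s−f = 0.760 and s = 0.019.
u_1 = 0.020100 × 0.760 + 0.019 = 0.034276.
u_2 = 0.034276 × 0.760 + 0.019 = 0.045050.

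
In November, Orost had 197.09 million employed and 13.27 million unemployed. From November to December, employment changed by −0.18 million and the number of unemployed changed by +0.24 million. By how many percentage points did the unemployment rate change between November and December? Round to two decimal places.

November: labor force = 197.09 + 13.27 = 210.36; u = 13.27/210.36 = 6.31%.
December: labor force = 196.91 + 13.51 = 210.42; u = 13.51/210.42 = 6.42%.
Change = 6.42% − 6.31% = +0.11 pp.

The unemployment rate changed by +0.11 percentage points.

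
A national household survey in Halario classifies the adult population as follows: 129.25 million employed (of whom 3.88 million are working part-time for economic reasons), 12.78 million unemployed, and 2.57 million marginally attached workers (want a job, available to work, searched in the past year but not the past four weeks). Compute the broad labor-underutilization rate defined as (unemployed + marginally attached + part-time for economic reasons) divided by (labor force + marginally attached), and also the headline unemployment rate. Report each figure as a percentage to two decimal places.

Labor force = 129.25 + 12.78 = 142.03 million.
Numerator = 12.78 + 2.57 + 3.88 = 19.23 million.
Denominator = 142.03 + 2.57 = 144.60 million.
Broad rate = 19.23 / 144.60 = 13.30%.
Headline unemployment rate = 12.78 / 142.03 = 9.00%.

Broad underutilization rate ≈ 13.30%; headline unemployment rate ≈ 9.00%.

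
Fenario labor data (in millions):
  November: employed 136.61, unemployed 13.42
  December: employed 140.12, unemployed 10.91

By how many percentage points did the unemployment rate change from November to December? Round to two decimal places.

November: labor force = 136.61 + 13.42 = 150.03; u = 13.42/150.03 = 8.94%.
December: labor force = 140.12 + 10.91 = 151.03; u = 10.91/151.03 = 7.22%.
Change = 7.22% − 8.94% = −1.72 pp.

The unemployment rate changed by −1.72 percentage points.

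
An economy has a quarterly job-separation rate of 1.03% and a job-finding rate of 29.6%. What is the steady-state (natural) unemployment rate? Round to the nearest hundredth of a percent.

Steady-state unemployment rate ≈ 3.36%.

At steady state the flows balance: s·E = f·U, so U/(E+U) = s/(s+f).
u* = 1.03 / (1.03 + 29.6) = 1.03 / 30.63 = 3.36%.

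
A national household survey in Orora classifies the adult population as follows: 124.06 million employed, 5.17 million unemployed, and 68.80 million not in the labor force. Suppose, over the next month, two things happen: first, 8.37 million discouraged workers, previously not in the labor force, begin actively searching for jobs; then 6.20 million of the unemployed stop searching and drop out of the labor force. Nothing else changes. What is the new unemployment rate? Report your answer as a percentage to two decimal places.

New unemployment rate ≈ 5.59%.

Initially, labor force = 124.06 + 5.17 = 129.23 million, so u = 5.17/129.23 = 4.00%.
After the first change, unemployed and labor force both rise by 8.37 → E = 124.06, U = 13.54, labor force = 137.60 million.
After the second change, unemployed and labor force both fall by 6.20 → E = 124.06, U = 7.34, labor force = 131.40 million.
New unemployment rate = 7.34 / 131.40 = 5.59%.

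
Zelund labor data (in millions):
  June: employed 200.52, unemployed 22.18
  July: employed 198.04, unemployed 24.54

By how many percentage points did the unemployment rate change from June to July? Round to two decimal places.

June: labor force = 200.52 + 22.18 = 222.70; u = 22.18/222.70 = 9.96%.
July: labor force = 198.04 + 24.54 = 222.58; u = 24.54/222.58 = 11.03%.
Change = 11.03% − 9.96% = +1.07 pp.

The unemployment rate changed by +1.07 percentage points.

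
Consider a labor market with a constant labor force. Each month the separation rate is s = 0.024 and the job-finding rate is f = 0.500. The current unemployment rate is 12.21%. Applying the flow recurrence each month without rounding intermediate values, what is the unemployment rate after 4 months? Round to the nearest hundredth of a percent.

Unemployment rate after four months ≈ 4.97%.

With a fixed labor force, u_{t+1} = u_t + s·(1−u_t) − f·u_t = u_t·(1−s−f) + s.
Here 1−s−f = 0.476 and s = 0.024.
u_1 = 0.122100 × 0.476 + 0.024 = 0.082120.
u_2 = 0.082120 × 0.476 + 0.024 = 0.063089.
u_3 = 0.063089 × 0.476 + 0.024 = 0.054030.
u_4 = 0.054030 × 0.476 + 0.024 = 0.049718.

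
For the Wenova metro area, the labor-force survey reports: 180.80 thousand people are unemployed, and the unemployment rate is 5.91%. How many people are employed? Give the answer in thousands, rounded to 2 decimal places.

Labor force = U / u = 180.80 / 0.0591 ≈ 3,059.22 thousand.
Employed = labor force − unemployed = 3,059.22 − 180.80 = 2,878.42 thousand.

About 2,878.42 thousand are employed.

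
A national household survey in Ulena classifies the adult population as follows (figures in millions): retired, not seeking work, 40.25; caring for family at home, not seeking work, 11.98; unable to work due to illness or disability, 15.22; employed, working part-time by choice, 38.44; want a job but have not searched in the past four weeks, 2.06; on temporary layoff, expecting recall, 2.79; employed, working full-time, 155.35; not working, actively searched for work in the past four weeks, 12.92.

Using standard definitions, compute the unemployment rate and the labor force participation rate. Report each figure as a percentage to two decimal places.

Unemployment rate ≈ 7.50%; labor force participation rate ≈ 75.09%.

Employed = 38.44 + 155.35 = 193.79 million.
Unemployed = 2.79 + 12.92 = 15.71 million (jobless and actively searching, or on temporary layoff).
Labor force = 193.79 + 15.71 = 209.50 million.
Not in labor force = 40.25 + 11.98 + 15.22 + 2.06 = 69.51 million (those not working and not actively searching are outside the labor force — including those who want a job but have given up searching).
Civilian working-age population = 209.50 + 69.51 = 279.01 million.
Unemployment rate = 15.71 / 209.50 = 7.50%.
Labor force participation rate = 209.50 / 279.01 = 75.09%.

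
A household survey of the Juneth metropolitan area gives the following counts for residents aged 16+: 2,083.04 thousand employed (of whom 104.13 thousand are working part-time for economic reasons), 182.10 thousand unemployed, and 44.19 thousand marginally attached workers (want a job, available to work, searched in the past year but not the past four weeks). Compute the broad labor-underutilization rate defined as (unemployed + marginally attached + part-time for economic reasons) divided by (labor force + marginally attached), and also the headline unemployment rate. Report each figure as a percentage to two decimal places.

Labor force = 2,083.04 + 182.10 = 2,265.14 thousand.
Numerator = 182.10 + 44.19 + 104.13 = 330.42 thousand.
Denominator = 2,265.14 + 44.19 = 2,309.33 thousand.
Broad rate = 330.42 / 2,309.33 = 14.31%.
Headline unemployment rate = 182.10 / 2,265.14 = 8.04%.

Broad underutilization rate ≈ 14.31%; headline unemployment rate ≈ 8.04%.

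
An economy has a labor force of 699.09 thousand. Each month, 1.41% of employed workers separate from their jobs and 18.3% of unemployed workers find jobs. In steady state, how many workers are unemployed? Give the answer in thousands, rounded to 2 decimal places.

About 50.01 thousand are unemployed in steady state.

Steady-state unemployment rate u* = s/(s+f) = 1.41/(1.41+18.3) = 0.071537.
Unemployed = u* × labor force = 0.071537 × 699.09 ≈ 50.01 thousand.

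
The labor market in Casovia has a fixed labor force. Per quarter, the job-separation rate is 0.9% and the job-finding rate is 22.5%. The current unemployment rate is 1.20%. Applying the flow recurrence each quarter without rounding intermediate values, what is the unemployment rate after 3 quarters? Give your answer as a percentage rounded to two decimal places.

With a fixed labor force, u_{t+1} = u_t + s·(1−u_t) − f·u_t = u_t·(1−s−f) + s.
Here 1−s−f = 0.766 and s = 0.009.
u_1 = 0.012000 × 0.766 + 0.009 = 0.018192.
u_2 = 0.018192 × 0.766 + 0.009 = 0.022935.
u_3 = 0.022935 × 0.766 + 0.009 = 0.026568.

Unemployment rate after three quarters ≈ 2.66%.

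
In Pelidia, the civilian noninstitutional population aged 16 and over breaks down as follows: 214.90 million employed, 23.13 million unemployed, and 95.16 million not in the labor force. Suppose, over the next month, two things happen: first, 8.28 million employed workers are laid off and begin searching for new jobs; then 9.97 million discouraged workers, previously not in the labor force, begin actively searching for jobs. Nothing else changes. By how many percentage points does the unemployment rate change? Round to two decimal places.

The unemployment rate changes by +6.97 percentage points.

Initially, labor force = 214.90 + 23.13 = 238.03 million, so u = 23.13/238.03 = 9.72%.
After the first change, employed falls and unemployed rises by 8.28; labor force unchanged → E = 206.62, U = 31.41, labor force = 238.03 million.
After the second change, unemployed and labor force both rise by 9.97 → E = 206.62, U = 41.38, labor force = 248.00 million.
New unemployment rate = 41.38 / 248.00 = 16.69%.
Change = 16.69% − 9.72% = +6.97 percentage points.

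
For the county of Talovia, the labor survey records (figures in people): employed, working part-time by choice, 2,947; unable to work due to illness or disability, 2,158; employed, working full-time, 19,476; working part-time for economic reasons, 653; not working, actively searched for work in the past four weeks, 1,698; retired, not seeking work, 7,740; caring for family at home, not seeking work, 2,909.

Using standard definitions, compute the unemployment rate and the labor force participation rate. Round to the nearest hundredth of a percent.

Unemployment rate ≈ 6.85%; labor force participation rate ≈ 65.92%.

Employed = 2,947 + 19,476 + 653 = 23,076 (anyone who worked, including part-time for economic reasons, counts as employed).
Unemployed = 1,698.
Labor force = 23,076 + 1,698 = 24,774.
Not in labor force = 2,158 + 7,740 + 2,909 = 12,807 (those not working and not actively searching are outside the labor force).
Civilian working-age population = 24,774 + 12,807 = 37,581.
Unemployment rate = 1,698 / 24,774 = 6.85%.
Labor force participation rate = 24,774 / 37,581 = 65.92%.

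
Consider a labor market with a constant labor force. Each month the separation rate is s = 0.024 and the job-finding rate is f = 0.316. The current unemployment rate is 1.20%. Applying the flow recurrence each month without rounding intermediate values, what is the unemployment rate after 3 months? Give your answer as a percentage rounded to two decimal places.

With a fixed labor force, u_{t+1} = u_t + s·(1−u_t) − f·u_t = u_t·(1−s−f) + s.
Here 1−s−f = 0.660 and s = 0.024.
u_1 = 0.012000 × 0.660 + 0.024 = 0.031920.
u_2 = 0.031920 × 0.660 + 0.024 = 0.045067.
u_3 = 0.045067 × 0.660 + 0.024 = 0.053744.

Unemployment rate after three months ≈ 5.37%.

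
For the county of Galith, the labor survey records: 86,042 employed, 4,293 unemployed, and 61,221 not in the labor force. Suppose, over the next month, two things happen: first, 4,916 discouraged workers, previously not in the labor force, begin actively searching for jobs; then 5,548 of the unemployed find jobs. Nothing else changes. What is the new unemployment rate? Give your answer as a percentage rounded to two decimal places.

New unemployment rate ≈ 3.84%.

Initially, labor force = 86,042 + 4,293 = 90,335, so u = 4,293/90,335 = 4.75%.
After the first change, unemployed and labor force both rise by 4,916 → E = 86,042, U = 9,209, labor force = 95,251.
After the second change, unemployed falls and employed rises by 5,548; labor force unchanged → E = 91,590, U = 3,661, labor force = 95,251.
New unemployment rate = 3,661 / 95,251 = 3.84%.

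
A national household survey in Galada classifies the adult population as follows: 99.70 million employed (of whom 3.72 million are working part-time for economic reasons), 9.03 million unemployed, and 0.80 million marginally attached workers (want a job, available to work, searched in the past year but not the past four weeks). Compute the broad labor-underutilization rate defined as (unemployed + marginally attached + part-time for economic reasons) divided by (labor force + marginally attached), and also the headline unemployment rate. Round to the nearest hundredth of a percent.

Broad underutilization rate ≈ 12.37%; headline unemployment rate ≈ 8.30%.

Labor force = 99.70 + 9.03 = 108.73 million.
Numerator = 9.03 + 0.80 + 3.72 = 13.55 million.
Denominator = 108.73 + 0.80 = 109.53 million.
Broad rate = 13.55 / 109.53 = 12.37%.
Headline unemployment rate = 9.03 / 108.73 = 8.30%.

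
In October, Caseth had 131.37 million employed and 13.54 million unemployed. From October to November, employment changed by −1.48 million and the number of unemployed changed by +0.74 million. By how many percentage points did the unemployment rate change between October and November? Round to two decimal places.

The unemployment rate changed by +0.56 percentage points.

October: labor force = 131.37 + 13.54 = 144.91; u = 13.54/144.91 = 9.34%.
November: labor force = 129.89 + 14.28 = 144.17; u = 14.28/144.17 = 9.90%.
Change = 9.90% − 9.34% = +0.56 pp.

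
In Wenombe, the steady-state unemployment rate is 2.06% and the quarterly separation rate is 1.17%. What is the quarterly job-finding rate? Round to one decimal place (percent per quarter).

From u* = s/(s+f): f = s·(1−u)/u.
f = 1.17 × (1 − 0.0206) / 0.0206 = 1.1459 / 0.0206 ≈ 55.6% per quarter.

Job-finding rate ≈ 55.6% per quarter.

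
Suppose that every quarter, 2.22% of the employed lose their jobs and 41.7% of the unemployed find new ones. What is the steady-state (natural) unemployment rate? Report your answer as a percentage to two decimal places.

At steady state the flows balance: s·E = f·U, so U/(E+U) = s/(s+f).
u* = 2.22 / (2.22 + 41.7) = 2.22 / 43.92 = 5.05%.

Steady-state unemployment rate ≈ 5.05%.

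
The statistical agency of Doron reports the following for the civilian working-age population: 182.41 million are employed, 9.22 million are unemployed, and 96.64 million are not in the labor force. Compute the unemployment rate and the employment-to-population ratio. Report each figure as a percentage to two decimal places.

Labor force = employed + unemployed = 182.41 + 9.22 = 191.63 million.
Working-age population = 191.63 + 96.64 = 288.27 million.
Unemployment rate = 9.22 / 191.63 = 4.81%.
Employment-population ratio = 182.41 / 288.27 = 63.28%.

Unemployment rate ≈ 4.81%; employment-population ratio ≈ 63.28%.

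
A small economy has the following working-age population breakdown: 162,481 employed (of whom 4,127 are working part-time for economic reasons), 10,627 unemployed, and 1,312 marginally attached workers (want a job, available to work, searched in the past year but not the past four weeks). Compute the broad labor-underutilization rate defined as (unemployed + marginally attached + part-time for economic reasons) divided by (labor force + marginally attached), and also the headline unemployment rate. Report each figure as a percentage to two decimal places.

Labor force = 162,481 + 10,627 = 173,108.
Numerator = 10,627 + 1,312 + 4,127 = 16,066.
Denominator = 173,108 + 1,312 = 174,420.
Broad rate = 16,066 / 174,420 = 9.21%.
Headline unemployment rate = 10,627 / 173,108 = 6.14%.

Broad underutilization rate ≈ 9.21%; headline unemployment rate ≈ 6.14%.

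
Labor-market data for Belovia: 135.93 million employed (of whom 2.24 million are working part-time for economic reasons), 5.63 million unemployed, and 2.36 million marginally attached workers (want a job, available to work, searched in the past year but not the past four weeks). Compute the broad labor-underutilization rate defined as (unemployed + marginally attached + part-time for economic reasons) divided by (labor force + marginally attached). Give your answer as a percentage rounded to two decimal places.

Labor force = 135.93 + 5.63 = 141.56 million.
Numerator = 5.63 + 2.36 + 2.24 = 10.23 million.
Denominator = 141.56 + 2.36 = 143.92 million.
Broad rate = 10.23 / 143.92 = 7.11%.

Broad underutilization rate ≈ 7.11%.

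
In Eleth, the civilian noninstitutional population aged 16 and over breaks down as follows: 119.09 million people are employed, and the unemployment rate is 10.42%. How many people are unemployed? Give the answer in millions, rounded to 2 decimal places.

Let U be the number unemployed. The labor force is E + U, and U/(E+U) = 0.1042.
So U = 0.1042 × 119.09 / (1 − 0.1042) = 12.4092 / 0.8958 ≈ 13.85 million.

About 13.85 million are unemployed.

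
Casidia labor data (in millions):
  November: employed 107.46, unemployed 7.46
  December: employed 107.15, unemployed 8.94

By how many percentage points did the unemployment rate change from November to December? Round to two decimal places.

November: labor force = 107.46 + 7.46 = 114.92; u = 7.46/114.92 = 6.49%.
December: labor force = 107.15 + 8.94 = 116.09; u = 8.94/116.09 = 7.70%.
Change = 7.70% − 6.49% = +1.21 pp.

The unemployment rate changed by +1.21 percentage points.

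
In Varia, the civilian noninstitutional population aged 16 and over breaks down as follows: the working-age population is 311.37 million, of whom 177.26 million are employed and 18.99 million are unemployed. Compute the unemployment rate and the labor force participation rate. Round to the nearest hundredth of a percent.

Labor force = employed + unemployed = 177.26 + 18.99 = 196.25 million.
Unemployment rate = 18.99 / 196.25 = 9.68%.
Labor force participation rate = 196.25 / 311.37 = 63.03%.

Unemployment rate ≈ 9.68%; labor force participation rate ≈ 63.03%.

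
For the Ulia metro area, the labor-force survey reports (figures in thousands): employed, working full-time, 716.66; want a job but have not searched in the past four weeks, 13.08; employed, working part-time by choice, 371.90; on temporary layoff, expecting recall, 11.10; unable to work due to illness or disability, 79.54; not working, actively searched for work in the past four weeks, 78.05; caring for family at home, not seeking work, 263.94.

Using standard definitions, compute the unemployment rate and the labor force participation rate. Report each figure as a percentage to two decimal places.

Employed = 716.66 + 371.90 = 1,088.56 thousand.
Unemployed = 11.10 + 78.05 = 89.15 thousand (jobless and actively searching, or on temporary layoff).
Labor force = 1,088.56 + 89.15 = 1,177.71 thousand.
Not in labor force = 13.08 + 79.54 + 263.94 = 356.56 thousand (those not working and not actively searching are outside the labor force — including those who want a job but have given up searching).
Civilian working-age population = 1,177.71 + 356.56 = 1,534.27 thousand.
Unemployment rate = 89.15 / 1,177.71 = 7.57%.
Labor force participation rate = 1,177.71 / 1,534.27 = 76.76%.

Unemployment rate ≈ 7.57%; labor force participation rate ≈ 76.76%.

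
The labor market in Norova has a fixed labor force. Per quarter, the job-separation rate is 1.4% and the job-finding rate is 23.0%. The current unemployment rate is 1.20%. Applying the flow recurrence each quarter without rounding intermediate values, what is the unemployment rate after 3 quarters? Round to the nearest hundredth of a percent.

With a fixed labor force, u_{t+1} = u_t + s·(1−u_t) − f·u_t = u_t·(1−s−f) + s.
Here 1−s−f = 0.756 and s = 0.014.
u_1 = 0.012000 × 0.756 + 0.014 = 0.023072.
u_2 = 0.023072 × 0.756 + 0.014 = 0.031442.
u_3 = 0.031442 × 0.756 + 0.014 = 0.037770.

Unemployment rate after three quarters ≈ 3.78%.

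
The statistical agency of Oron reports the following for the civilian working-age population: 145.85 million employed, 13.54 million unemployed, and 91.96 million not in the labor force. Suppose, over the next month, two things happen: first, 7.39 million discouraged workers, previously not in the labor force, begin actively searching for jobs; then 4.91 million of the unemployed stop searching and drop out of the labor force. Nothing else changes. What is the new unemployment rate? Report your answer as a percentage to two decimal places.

Initially, labor force = 145.85 + 13.54 = 159.39 million, so u = 13.54/159.39 = 8.49%.
After the first change, unemployed and labor force both rise by 7.39 → E = 145.85, U = 20.93, labor force = 166.78 million.
After the second change, unemployed and labor force both fall by 4.91 → E = 145.85, U = 16.02, labor force = 161.87 million.
New unemployment rate = 16.02 / 161.87 = 9.90%.

New unemployment rate ≈ 9.90%.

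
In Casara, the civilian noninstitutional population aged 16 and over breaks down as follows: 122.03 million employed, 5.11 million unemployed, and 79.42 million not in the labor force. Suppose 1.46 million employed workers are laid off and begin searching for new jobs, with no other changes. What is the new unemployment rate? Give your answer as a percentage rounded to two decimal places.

New unemployment rate ≈ 5.17%.

Initially, labor force = 122.03 + 5.11 = 127.14 million, so u = 5.11/127.14 = 4.02%.
After the change, employed falls and unemployed rises by 1.46; labor force unchanged → E = 120.57, U = 6.57, labor force = 127.14 million.
New unemployment rate = 6.57 / 127.14 = 5.17%.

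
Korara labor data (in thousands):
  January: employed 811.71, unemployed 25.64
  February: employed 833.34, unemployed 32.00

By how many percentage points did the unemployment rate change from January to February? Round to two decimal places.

January: labor force = 811.71 + 25.64 = 837.35; u = 25.64/837.35 = 3.06%.
February: labor force = 833.34 + 32.00 = 865.34; u = 32.00/865.34 = 3.70%.
Change = 3.70% − 3.06% = +0.64 pp.

The unemployment rate changed by +0.64 percentage points.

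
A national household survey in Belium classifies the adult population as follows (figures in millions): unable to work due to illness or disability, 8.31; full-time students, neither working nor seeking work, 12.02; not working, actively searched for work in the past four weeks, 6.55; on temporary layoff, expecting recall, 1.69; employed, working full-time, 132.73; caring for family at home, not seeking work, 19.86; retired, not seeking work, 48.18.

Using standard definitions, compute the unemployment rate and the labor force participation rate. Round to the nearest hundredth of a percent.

Unemployment rate ≈ 5.85%; labor force participation rate ≈ 61.47%.

Employed = 132.73 million.
Unemployed = 6.55 + 1.69 = 8.24 million (jobless and actively searching, or on temporary layoff).
Labor force = 132.73 + 8.24 = 140.97 million.
Not in labor force = 8.31 + 12.02 + 19.86 + 48.18 = 88.37 million (those not working and not actively searching are outside the labor force).
Civilian working-age population = 140.97 + 88.37 = 229.34 million.
Unemployment rate = 8.24 / 140.97 = 5.85%.
Labor force participation rate = 140.97 / 229.34 = 61.47%.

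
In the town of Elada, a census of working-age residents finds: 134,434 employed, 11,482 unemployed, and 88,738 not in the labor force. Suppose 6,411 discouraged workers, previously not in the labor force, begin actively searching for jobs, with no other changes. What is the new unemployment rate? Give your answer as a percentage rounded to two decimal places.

New unemployment rate ≈ 11.75%.

Initially, labor force = 134,434 + 11,482 = 145,916, so u = 11,482/145,916 = 7.87%.
After the change, unemployed and labor force both rise by 6,411 → E = 134,434, U = 17,893, labor force = 152,327.
New unemployment rate = 17,893 / 152,327 = 11.75%.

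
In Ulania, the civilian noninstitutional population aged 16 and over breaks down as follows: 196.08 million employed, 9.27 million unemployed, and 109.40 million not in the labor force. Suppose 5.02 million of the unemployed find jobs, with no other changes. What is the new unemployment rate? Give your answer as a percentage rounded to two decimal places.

Initially, labor force = 196.08 + 9.27 = 205.35 million, so u = 9.27/205.35 = 4.51%.
After the change, unemployed falls and employed rises by 5.02; labor force unchanged → E = 201.10, U = 4.25, labor force = 205.35 million.
New unemployment rate = 4.25 / 205.35 = 2.07%.

New unemployment rate ≈ 2.07%.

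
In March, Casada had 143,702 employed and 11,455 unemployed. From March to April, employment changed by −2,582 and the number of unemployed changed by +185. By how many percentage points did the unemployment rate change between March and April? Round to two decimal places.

March: labor force = 143,702 + 11,455 = 155,157; u = 11,455/155,157 = 7.38%.
April: labor force = 141,120 + 11,640 = 152,760; u = 11,640/152,760 = 7.62%.
Change = 7.62% − 7.38% = +0.24 pp.

The unemployment rate changed by +0.24 percentage points.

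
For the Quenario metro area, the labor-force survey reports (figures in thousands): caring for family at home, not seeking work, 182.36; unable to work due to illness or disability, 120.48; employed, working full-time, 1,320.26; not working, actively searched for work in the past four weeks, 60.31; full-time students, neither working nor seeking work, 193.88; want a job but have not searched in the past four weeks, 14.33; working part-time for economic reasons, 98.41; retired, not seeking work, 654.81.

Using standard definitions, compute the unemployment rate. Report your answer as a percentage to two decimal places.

Employed = 1,320.26 + 98.41 = 1,418.67 thousand (anyone who worked, including part-time for economic reasons, counts as employed).
Unemployed = 60.31 thousand.
Labor force = 1,418.67 + 60.31 = 1,478.98 thousand.
Unemployment rate = 60.31 / 1,478.98 = 4.08%.

Unemployment rate ≈ 4.08%.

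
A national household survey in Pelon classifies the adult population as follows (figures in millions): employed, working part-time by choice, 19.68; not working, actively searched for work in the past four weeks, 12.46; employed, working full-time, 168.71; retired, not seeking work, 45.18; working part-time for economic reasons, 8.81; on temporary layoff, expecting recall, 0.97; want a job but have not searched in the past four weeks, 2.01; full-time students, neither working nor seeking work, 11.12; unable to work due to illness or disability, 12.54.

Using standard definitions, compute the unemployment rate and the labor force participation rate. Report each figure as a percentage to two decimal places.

Employed = 19.68 + 168.71 + 8.81 = 197.20 million (anyone who worked, including part-time for economic reasons, counts as employed).
Unemployed = 12.46 + 0.97 = 13.43 million (jobless and actively searching, or on temporary layoff).
Labor force = 197.20 + 13.43 = 210.63 million.
Not in labor force = 45.18 + 2.01 + 11.12 + 12.54 = 70.85 million (those not working and not actively searching are outside the labor force — including those who want a job but have given up searching).
Civilian working-age population = 210.63 + 70.85 = 281.48 million.
Unemployment rate = 13.43 / 210.63 = 6.38%.
Labor force participation rate = 210.63 / 281.48 = 74.83%.

Unemployment rate ≈ 6.38%; labor force participation rate ≈ 74.83%.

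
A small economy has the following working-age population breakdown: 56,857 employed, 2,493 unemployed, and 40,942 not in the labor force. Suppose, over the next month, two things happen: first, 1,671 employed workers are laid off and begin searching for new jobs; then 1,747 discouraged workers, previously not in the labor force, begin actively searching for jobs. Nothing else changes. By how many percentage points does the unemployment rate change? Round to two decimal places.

The unemployment rate changes by +5.47 percentage points.

Initially, labor force = 56,857 + 2,493 = 59,350, so u = 2,493/59,350 = 4.20%.
After the first change, employed falls and unemployed rises by 1,671; labor force unchanged → E = 55,186, U = 4,164, labor force = 59,350.
After the second change, unemployed and labor force both rise by 1,747 → E = 55,186, U = 5,911, labor force = 61,097.
New unemployment rate = 5,911 / 61,097 = 9.67%.
Change = 9.67% − 4.20% = +5.47 percentage points.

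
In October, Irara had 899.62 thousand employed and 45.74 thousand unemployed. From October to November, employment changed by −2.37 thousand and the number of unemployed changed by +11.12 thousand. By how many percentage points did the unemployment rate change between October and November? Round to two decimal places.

October: labor force = 899.62 + 45.74 = 945.36; u = 45.74/945.36 = 4.84%.
November: labor force = 897.25 + 56.86 = 954.11; u = 56.86/954.11 = 5.96%.
Change = 5.96% − 4.84% = +1.12 pp.

The unemployment rate changed by +1.12 percentage points.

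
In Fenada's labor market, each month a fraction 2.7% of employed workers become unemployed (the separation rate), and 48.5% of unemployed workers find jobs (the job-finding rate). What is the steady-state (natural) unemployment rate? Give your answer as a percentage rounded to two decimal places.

Steady-state unemployment rate ≈ 5.27%.

At steady state the flows balance: s·E = f·U, so U/(E+U) = s/(s+f).
u* = 2.7 / (2.7 + 48.5) = 2.7 / 51.20 = 5.27%.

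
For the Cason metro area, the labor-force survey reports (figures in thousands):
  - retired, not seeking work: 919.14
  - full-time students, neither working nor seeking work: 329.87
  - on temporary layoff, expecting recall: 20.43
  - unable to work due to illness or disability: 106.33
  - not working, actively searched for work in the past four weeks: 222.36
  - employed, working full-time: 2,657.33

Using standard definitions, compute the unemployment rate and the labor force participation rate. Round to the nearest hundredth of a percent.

Unemployment rate ≈ 8.37%; labor force participation rate ≈ 68.15%.

Employed = 2,657.33 thousand.
Unemployed = 20.43 + 222.36 = 242.79 thousand (jobless and actively searching, or on temporary layoff).
Labor force = 2,657.33 + 242.79 = 2,900.12 thousand.
Not in labor force = 919.14 + 329.87 + 106.33 = 1,355.34 thousand (those not working and not actively searching are outside the labor force).
Civilian working-age population = 2,900.12 + 1,355.34 = 4,255.46 thousand.
Unemployment rate = 242.79 / 2,900.12 = 8.37%.
Labor force participation rate = 2,900.12 / 4,255.46 = 68.15%.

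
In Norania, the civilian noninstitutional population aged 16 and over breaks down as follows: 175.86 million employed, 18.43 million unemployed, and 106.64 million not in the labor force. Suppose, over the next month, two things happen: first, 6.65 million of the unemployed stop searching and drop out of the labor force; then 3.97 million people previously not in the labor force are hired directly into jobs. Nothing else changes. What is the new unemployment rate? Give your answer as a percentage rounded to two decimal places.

Initially, labor force = 175.86 + 18.43 = 194.29 million, so u = 18.43/194.29 = 9.49%.
After the first change, unemployed and labor force both fall by 6.65 → E = 175.86, U = 11.78, labor force = 187.64 million.
After the second change, employed and labor force both rise by 3.97; unemployed unchanged → E = 179.83, U = 11.78, labor force = 191.61 million.
New unemployment rate = 11.78 / 191.61 = 6.15%.

New unemployment rate ≈ 6.15%.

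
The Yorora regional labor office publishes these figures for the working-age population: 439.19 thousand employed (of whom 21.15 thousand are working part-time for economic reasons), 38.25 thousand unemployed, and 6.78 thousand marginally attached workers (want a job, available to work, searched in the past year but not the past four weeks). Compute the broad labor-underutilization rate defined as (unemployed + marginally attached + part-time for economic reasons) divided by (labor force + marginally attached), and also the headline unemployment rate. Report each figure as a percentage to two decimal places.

Labor force = 439.19 + 38.25 = 477.44 thousand.
Numerator = 38.25 + 6.78 + 21.15 = 66.18 thousand.
Denominator = 477.44 + 6.78 = 484.22 thousand.
Broad rate = 66.18 / 484.22 = 13.67%.
Headline unemployment rate = 38.25 / 477.44 = 8.01%.

Broad underutilization rate ≈ 13.67%; headline unemployment rate ≈ 8.01%.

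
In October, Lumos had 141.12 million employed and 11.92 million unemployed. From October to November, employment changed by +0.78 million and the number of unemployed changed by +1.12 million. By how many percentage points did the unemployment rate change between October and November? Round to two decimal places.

October: labor force = 141.12 + 11.92 = 153.04; u = 11.92/153.04 = 7.79%.
November: labor force = 141.90 + 13.04 = 154.94; u = 13.04/154.94 = 8.42%.
Change = 8.42% − 7.79% = +0.63 pp.

The unemployment rate changed by +0.63 percentage points.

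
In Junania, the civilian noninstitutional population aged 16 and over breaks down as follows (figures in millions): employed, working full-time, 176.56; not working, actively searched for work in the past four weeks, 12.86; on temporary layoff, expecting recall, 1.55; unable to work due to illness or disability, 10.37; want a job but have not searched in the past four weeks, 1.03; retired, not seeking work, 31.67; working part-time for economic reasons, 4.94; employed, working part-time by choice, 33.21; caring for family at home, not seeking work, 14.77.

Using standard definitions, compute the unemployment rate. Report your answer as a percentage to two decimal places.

Unemployment rate ≈ 6.29%.

Employed = 176.56 + 4.94 + 33.21 = 214.71 million (anyone who worked, including part-time for economic reasons, counts as employed).
Unemployed = 12.86 + 1.55 = 14.41 million (jobless and actively searching, or on temporary layoff).
Labor force = 214.71 + 14.41 = 229.12 million.
Unemployment rate = 14.41 / 229.12 = 6.29%.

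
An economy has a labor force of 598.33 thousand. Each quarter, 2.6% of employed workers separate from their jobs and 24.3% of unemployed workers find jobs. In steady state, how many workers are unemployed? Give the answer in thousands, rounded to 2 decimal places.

Steady-state unemployment rate u* = s/(s+f) = 2.6/(2.6+24.3) = 0.096654.
Unemployed = u* × labor force = 0.096654 × 598.33 ≈ 57.83 thousand.

About 57.83 thousand are unemployed in steady state.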